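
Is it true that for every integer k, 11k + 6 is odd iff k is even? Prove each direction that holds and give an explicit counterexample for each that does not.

(⟹) This fails: k = 5 gives 11k + 6 = 61, which is odd, but 5 is odd, not even.

(⟸) This also fails: k = 2 is even, but 11k + 6 = 28 is even, not odd.

Neither direction holds.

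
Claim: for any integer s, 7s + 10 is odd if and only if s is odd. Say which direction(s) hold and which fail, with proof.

Equivalent; both directions hold.

(⇒) Suppose 7s + 10 is odd. Since 7 is odd, 7s and s have the same parity, so 7s + 10 ≡ s + 10 (mod 2). As 10 is even, 7s + 10 is odd exactly when s is odd. Thus s is odd.

(⇐) Conversely, suppose s is odd; write s = 2j + 1. Then 7s + 10 = 7·(2j + 1) + 10 = 2·7j + 17, which is odd.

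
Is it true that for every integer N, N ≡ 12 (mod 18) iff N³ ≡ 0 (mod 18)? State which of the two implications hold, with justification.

[⇒] Suppose N ≡ 12 (mod 18). Write N = 18j + 12. Then (18j + 12)³ = 5832j³ + 11664j² + 7776j + 1728 = 18(324j³ + 648j² + 432j + 96) + 0, so N³ ≡ 0 (mod 18).

[⇐] This fails: take N = 0. Then 0³ = 0 ≡ 0 (mod 18), yet 0 ≡ 0 (mod 18), not 12.

The forward direction holds; the converse fails.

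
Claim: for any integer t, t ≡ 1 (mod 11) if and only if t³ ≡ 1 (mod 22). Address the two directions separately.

(←) The residues r modulo 22 with r³ ≡ 1 (mod 22) are exactly {1}, and each is ≡ 1 (mod 11).

(→) This fails: take t = 12. Then 12 ≡ 1 (mod 11), but 12³ = 1728 ≡ 12 (mod 22), not 1.

Only the reverse direction holds.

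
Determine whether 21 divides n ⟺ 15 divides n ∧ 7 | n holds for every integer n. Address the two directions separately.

Only the reverse direction holds.

(⟹) This fails: take n = 21. Certainly 21 ∣ 21, but 15 ∤ 21.

(⟸) Suppose 15 ∣ n and 7 ∣ n. Any common multiple of 15 and 7 is a multiple of their lcm; here gcd(15, 7) = 1, so lcm(15, 7) = 15·7 = 105, so 105 ∣ n. Since 21 ∣ 105, it follows that 21 ∣ n.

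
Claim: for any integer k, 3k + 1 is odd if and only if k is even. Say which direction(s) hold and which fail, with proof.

[⇐] Suppose k is even; write k = 2j. Then 3k + 1 = 3·(2j) + 1 = 2·3j + 1, which is odd.

[⇒] Suppose 3k + 1 is odd. Since 3 is odd, 3k and k have the same parity, so 3k + 1 ≡ k + 1 (mod 2). As 1 is odd, 3k + 1 is odd exactly when k is even. Thus k is even.

Equivalent; both directions hold.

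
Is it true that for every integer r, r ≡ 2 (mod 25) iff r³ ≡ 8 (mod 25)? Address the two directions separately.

Both implications hold.

[⇒] Suppose r ≡ 2 (mod 25). Write r = 25j + 2. Then (25j + 2)³ = 15625j³ + 3750j² + 300j + 8 = 25(625j³ + 150j² + 12j) + 8, so r³ ≡ 8 (mod 25).

[⇐] Conversely, suppose r³ ≡ 8 (mod 25). The only residue r in {0, …, 24} with r³ ≡ 8 (mod 25) is r = 2, so r ≡ 2 (mod 25).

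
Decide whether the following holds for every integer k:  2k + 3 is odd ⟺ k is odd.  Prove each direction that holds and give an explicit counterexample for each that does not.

(⇒) This fails: take k = 0. Then 2k + 3 = 3, which is odd, yet k = 0 is even, not odd.

(⇐) Suppose k is odd. Since 2 is even, 2k is even for every k, so 2k + 3 has the same parity as 3, which is odd. Hence 2k + 3 is odd.

The forward direction fails; the converse holds.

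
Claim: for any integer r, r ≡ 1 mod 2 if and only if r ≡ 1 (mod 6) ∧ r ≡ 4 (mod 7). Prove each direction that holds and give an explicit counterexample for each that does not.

(→) This fails: r = 1 gives 1 ≡ 1 (mod 2) but 1 ≡ 1 (mod 7), so the conjunction on the right does not hold.

(←) Conversely, if r ≡ 1 (mod 6) and r ≡ 4 (mod 7), then by the Chinese remainder theorem r ≡ 25 (mod 42). Since 25 ≡ 1 (mod 2) and 2 ∣ 42, we get r ≡ 1 (mod 2).

Only the converse holds.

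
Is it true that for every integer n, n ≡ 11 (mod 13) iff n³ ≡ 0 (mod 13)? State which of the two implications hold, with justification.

(→) This fails: take n = 11. Then 11 ≡ 11 (mod 13), but 11³ = 1331 ≡ 5 (mod 13), not 0.

(←) This fails: take n = 0. Then 0³ = 0 ≡ 0 (mod 13), yet 0 ≡ 0 (mod 13), not 11.

Both directions fail.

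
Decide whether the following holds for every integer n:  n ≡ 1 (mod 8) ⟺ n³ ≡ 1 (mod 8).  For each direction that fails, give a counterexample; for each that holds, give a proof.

Converse. Suppose n³ ≡ 1 (mod 8). The only residue r in {0, …, 7} with r³ ≡ 1 (mod 8) is r = 1, so n ≡ 1 (mod 8).

Forward direction. Suppose n ≡ 1 (mod 8). Write n = 8j + 1. Then (8j + 1)³ = 512j³ + 192j² + 24j + 1 = 8(64j³ + 24j² + 3j) + 1, so n³ ≡ 1 (mod 8).

The biconditional holds.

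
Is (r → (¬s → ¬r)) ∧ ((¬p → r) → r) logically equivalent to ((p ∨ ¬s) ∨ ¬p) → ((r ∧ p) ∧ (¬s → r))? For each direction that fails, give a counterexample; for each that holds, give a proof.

Both directions fail.

(→) This fails. Under p = F, r = F, s = F, the left side is true but the right side is false.

(←) This fails. Under p = T, r = T, s = F, the left side is false but the right side is true.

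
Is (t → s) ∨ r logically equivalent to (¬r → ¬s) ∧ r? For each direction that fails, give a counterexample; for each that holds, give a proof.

[⇐] Assume the antecedent. If s is true, (t → s) ∨ r reduces to true regardless of the other variables. If s is false, the antecedent forces (s = F, r = T, t = F) or (s = F, r = T, t = T), and (t → s) ∨ r holds there. Either way (t → s) ∨ r holds.

[⇒] This fails. Under s = F, r = F, t = F, the left side is true but the right side is false.

Only the converse holds.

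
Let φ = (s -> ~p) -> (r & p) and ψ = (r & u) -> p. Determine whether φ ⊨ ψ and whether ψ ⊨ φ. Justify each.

Not equivalent: only (⇒) holds.

Converse. This fails. Under p = F, u = F, r = F, s = F, the left side is false but the right side is true.

Forward direction. Assume the antecedent. If p is true, (r & u) -> p reduces to true regardless of the other variables. If p is false, the antecedent cannot hold. Either way (r & u) -> p holds.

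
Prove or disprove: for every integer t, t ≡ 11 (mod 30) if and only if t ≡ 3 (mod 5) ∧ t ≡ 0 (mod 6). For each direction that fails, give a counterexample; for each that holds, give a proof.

[⇒] This fails: t = 11 gives 11 ≡ 11 (mod 30) but 11 ≡ 1 (mod 5), so the conjunction on the right does not hold.

[⇐] This fails: t = 18 satisfies both congruences on the right (18 ≡ 3 mod 5 and 18 ≡ 0 mod 6) yet 18 ≡ 18 (mod 30), not 11.

Neither implication holds.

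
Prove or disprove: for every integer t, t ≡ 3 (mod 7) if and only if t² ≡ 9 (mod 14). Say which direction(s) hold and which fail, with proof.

Both directions fail.

(⇒) This fails: take t = 10. Then 10 ≡ 3 (mod 7), but 10² = 100 ≡ 2 (mod 14), not 9.

(⇐) This fails: take t = 11. Then 11² = 121 ≡ 9 (mod 14), yet 11 ≡ 4 (mod 7), not 3.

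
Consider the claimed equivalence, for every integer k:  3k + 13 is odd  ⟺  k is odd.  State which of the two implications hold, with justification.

(→) This fails: k = 0 gives 3k + 13 = 13, which is odd, but 0 is even, not odd.

(←) This also fails: k = 3 is odd, but 3k + 13 = 22 is even, not odd.

Neither implication holds.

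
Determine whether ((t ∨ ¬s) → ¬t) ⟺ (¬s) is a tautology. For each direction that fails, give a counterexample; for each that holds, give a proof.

(⇒) fails and (⇐) fails.

(→) This fails. Under t = F, s = T, the left side is true but the right side is false.

(←) This fails. Under t = T, s = F, the left side is false but the right side is true.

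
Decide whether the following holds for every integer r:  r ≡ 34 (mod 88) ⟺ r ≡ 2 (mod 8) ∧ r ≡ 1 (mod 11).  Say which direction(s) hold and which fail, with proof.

(→) Suppose r ≡ 34 (mod 88); write r = 88j + 34. Since 8 ∣ 88, reducing mod 8 gives r ≡ 34 ≡ 2 (mod 8); since 11 ∣ 88, reducing mod 11 gives r ≡ 34 ≡ 1 (mod 11).

(←) Conversely, if r ≡ 2 (mod 8) and r ≡ 1 (mod 11), then by the Chinese remainder theorem r ≡ 34 (mod 88). This is exactly r ≡ 34 (mod 88).

Both directions hold.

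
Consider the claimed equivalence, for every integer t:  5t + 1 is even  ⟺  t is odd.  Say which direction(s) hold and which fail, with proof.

(→) Suppose 5t + 1 is even. Since 5 is odd, 5t and t have the same parity, so 5t + 1 ≡ t + 1 (mod 2). As 1 is odd, 5t + 1 is even exactly when t is odd. Thus t is odd.

(←) Conversely, suppose t is odd; write t = 2j + 1. Then 5t + 1 = 5·(2j + 1) + 1 = 2·5j + 6, which is even.

Both directions hold.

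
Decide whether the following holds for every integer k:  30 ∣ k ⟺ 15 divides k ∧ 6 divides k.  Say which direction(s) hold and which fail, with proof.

Both implications hold.

(→) If 30 ∣ k, write k = 30q. Since 30 = 2·15, k = 15·(2q), so 15 ∣ k; and since 30 = 5·6, k = 6·(5q), so 6 ∣ k.

(←) Suppose 15 ∣ k and 6 ∣ k. Any common multiple of 15 and 6 is a multiple of their lcm; here lcm(15, 6) = 15·6/gcd(15, 6) = 90/3 = 30, so 30 ∣ k.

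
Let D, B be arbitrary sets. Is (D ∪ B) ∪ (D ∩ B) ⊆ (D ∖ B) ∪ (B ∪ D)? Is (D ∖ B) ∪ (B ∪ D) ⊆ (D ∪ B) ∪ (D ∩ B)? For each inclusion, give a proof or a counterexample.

Both inclusions hold; the sets are equal.

(⊇) Let x ∈ (D ∖ B) ∪ (B ∪ D). Then either x ∈ D and x ∉ B; or x ∈ B and x ∉ D; or x ∈ D ∩ B. In each case x ∈ (D ∪ B) ∪ (D ∩ B), so (D ∖ B) ∪ (B ∪ D) ⊆ (D ∪ B) ∪ (D ∩ B).

(⊆) Let x ∈ (D ∪ B) ∪ (D ∩ B). Then either x ∈ D and x ∉ B; or x ∈ B and x ∉ D; or x ∈ D ∩ B. In each case x ∈ (D ∖ B) ∪ (B ∪ D), so (D ∪ B) ∪ (D ∩ B) ⊆ (D ∖ B) ∪ (B ∪ D).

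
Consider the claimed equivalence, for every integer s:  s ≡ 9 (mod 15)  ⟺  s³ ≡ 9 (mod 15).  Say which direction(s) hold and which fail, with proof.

Both directions hold.

(→) Suppose s ≡ 9 (mod 15). Write s = 15j + 9. Then (15j + 9)³ = 3375j³ + 6075j² + 3645j + 729 = 15(225j³ + 405j² + 243j + 48) + 9, so s³ ≡ 9 (mod 15).

(←) Conversely, suppose s³ ≡ 9 (mod 15). The only residue r in {0, …, 14} with r³ ≡ 9 (mod 15) is r = 9, so s ≡ 9 (mod 15).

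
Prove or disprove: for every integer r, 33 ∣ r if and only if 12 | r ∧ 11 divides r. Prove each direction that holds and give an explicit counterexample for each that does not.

Only the reverse direction holds.

(⟹) This fails: take r = 33. Certainly 33 ∣ 33, but 12 ∤ 33.

(⟸) Suppose 12 ∣ r and 11 ∣ r. Any common multiple of 12 and 11 is a multiple of their lcm; here gcd(12, 11) = 1, so lcm(12, 11) = 12·11 = 132, so 132 ∣ r. Since 33 ∣ 132, it follows that 33 ∣ r.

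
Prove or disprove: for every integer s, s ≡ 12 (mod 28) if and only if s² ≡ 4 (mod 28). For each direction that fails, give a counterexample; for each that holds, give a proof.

(⇐) This fails: take s = 2. Then 2² = 4 ≡ 4 (mod 28), yet 2 ≡ 2 (mod 28), not 12.

(⇒) Suppose s ≡ 12 (mod 28). Write s = 28j + 12. Then (28j + 12)² = 784j² + 672j + 144 = 28(28j² + 24j + 5) + 4, so s² ≡ 4 (mod 28).

(⇒) holds; (⇐) fails.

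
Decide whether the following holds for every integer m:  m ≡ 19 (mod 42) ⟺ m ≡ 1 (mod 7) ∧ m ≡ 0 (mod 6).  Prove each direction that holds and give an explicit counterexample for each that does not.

(⟹) This fails: m = 19 gives 19 ≡ 19 (mod 42) but 19 ≡ 5 (mod 7), so the conjunction on the right does not hold.

(⟸) This fails: m = 36 satisfies both congruences on the right (36 ≡ 1 mod 7 and 36 ≡ 0 mod 6) yet 36 ≡ 36 (mod 42), not 19.

(⇒) fails and (⇐) fails.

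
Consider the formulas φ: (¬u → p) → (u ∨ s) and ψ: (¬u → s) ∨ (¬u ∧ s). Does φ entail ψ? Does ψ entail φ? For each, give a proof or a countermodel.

(⇒) fails; (⇐) holds.

[⇒] This fails. Under s = F, p = F, u = F, the left side is true but the right side is false.

[⇐] Assume the antecedent. If s is true, (¬u → p) → (u ∨ s) reduces to true regardless of the other variables. If s is false, the antecedent forces (s = F, p = F, u = T) or (s = F, p = T, u = T), and (¬u → p) → (u ∨ s) holds there. Either way (¬u → p) → (u ∨ s) holds.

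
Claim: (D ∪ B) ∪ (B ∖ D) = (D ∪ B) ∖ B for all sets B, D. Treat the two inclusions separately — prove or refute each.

Forward inclusion. This inclusion fails. Take B = {1}, D = ∅; then 1 ∈ (D ∪ B) ∪ (B ∖ D) but 1 ∉ (D ∪ B) ∖ B.

Reverse inclusion. Let x ∈ (D ∪ B) ∖ B. Then x ∈ D and x ∉ B, from which x ∈ (D ∪ B) ∪ (B ∖ D).

Only the reverse inclusion holds.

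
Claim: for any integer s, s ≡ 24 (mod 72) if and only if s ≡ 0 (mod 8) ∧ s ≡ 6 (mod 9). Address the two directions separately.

(⇒) Suppose s ≡ 24 (mod 72); write s = 72j + 24. Since 8 ∣ 72, reducing mod 8 gives s ≡ 24 ≡ 0 (mod 8); since 9 ∣ 72, reducing mod 9 gives s ≡ 24 ≡ 6 (mod 9).

(⇐) Conversely, if s ≡ 0 (mod 8) and s ≡ 6 (mod 9), then by the Chinese remainder theorem s ≡ 24 (mod 72). This is exactly s ≡ 24 (mod 72).

The biconditional holds.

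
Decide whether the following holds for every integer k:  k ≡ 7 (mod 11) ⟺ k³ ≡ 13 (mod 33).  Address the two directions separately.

The forward direction fails; the converse holds.

(⇒) This fails: take k = 18. Then 18 ≡ 7 (mod 11), but 18³ = 5832 ≡ 24 (mod 33), not 13.

(⇐) Conversely, the residues r modulo 33 with r³ ≡ 13 (mod 33) are exactly {7}, and each is ≡ 7 (mod 11).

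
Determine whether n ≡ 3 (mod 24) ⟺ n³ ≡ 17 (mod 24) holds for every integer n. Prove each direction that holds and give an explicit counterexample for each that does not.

Both directions fail.

(⇒) This fails: take n = 3. Then 3 ≡ 3 (mod 24), but 3³ = 27 ≡ 3 (mod 24), not 17.

(⇐) This fails: take n = 17. Then 17³ = 4913 ≡ 17 (mod 24), yet 17 ≡ 17 (mod 24), not 3.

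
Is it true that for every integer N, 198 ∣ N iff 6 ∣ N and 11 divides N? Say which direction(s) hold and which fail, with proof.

Only the forward implication holds.

[⇒] If 198 ∣ N, write N = 198q. Since 198 = 33·6, N = 6·(33q), so 6 ∣ N; and since 198 = 18·11, N = 11·(18q), so 11 ∣ N.

[⇐] This fails: take N = 66. Both 6 ∣ 66 and 11 ∣ 66, yet 66 is not a multiple of 198 (since 66 = 0·198 + 66), so 198 ∤ 66.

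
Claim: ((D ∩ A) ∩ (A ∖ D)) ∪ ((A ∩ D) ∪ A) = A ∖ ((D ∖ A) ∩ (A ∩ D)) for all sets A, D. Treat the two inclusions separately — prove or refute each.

(⊆) Let x ∈ ((D ∩ A) ∩ (A ∖ D)) ∪ ((A ∩ D) ∪ A). Then either x ∈ A and x ∉ D; or x ∈ A ∩ D. In each case x ∈ A ∖ ((D ∖ A) ∩ (A ∩ D)), so ((D ∩ A) ∩ (A ∖ D)) ∪ ((A ∩ D) ∪ A) ⊆ A ∖ ((D ∖ A) ∩ (A ∩ D)).

(⊇) Let x ∈ A ∖ ((D ∖ A) ∩ (A ∩ D)). Then either x ∈ A and x ∉ D; or x ∈ A ∩ D. In each case x ∈ ((D ∩ A) ∩ (A ∖ D)) ∪ ((A ∩ D) ∪ A), so A ∖ ((D ∖ A) ∩ (A ∩ D)) ⊆ ((D ∩ A) ∩ (A ∖ D)) ∪ ((A ∩ D) ∪ A).

Both inclusions hold.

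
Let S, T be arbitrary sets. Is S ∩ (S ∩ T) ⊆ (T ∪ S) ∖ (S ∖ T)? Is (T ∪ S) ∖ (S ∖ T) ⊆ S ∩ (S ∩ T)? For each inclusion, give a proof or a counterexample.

(⟹) Let x ∈ S ∩ (S ∩ T). Then x ∈ S ∩ T, from which x ∈ (T ∪ S) ∖ (S ∖ T).

(⟸) This inclusion fails. Take S = ∅, T = {1}; then 1 ∈ (T ∪ S) ∖ (S ∖ T) but 1 ∉ S ∩ (S ∩ T).

(⊆) holds; (⊇) fails.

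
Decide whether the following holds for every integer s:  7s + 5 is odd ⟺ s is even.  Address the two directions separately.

Both directions hold.

Forward direction. Suppose 7s + 5 is odd. Since 7 is odd, 7s and s have the same parity, so 7s + 5 ≡ s + 5 (mod 2). As 5 is odd, 7s + 5 is odd exactly when s is even. Thus s is even.

Converse. Suppose s is even; write s = 2j. Then 7s + 5 = 7·(2j) + 5 = 2·7j + 5, which is odd.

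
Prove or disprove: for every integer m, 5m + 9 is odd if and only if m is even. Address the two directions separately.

(→) Suppose 5m + 9 is odd. Since 5 is odd, 5m and m have the same parity, so 5m + 9 ≡ m + 9 (mod 2). As 9 is odd, 5m + 9 is odd exactly when m is even. Thus m is even.

(←) Conversely, suppose m is even; write m = 2j. Then 5m + 9 = 5·(2j) + 9 = 2·5j + 9, which is odd.

The biconditional holds.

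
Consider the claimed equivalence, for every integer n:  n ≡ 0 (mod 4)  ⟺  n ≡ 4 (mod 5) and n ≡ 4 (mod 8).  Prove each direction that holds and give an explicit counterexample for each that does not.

Forward direction. This fails: n = 0 gives 0 ≡ 0 (mod 4) but 0 ≡ 0 (mod 5), so the conjunction on the right does not hold.

Converse. If n ≡ 4 (mod 5) and n ≡ 4 (mod 8), then by the Chinese remainder theorem n ≡ 4 (mod 40). Since 4 ≡ 0 (mod 4) and 4 ∣ 40, we get n ≡ 0 (mod 4).

The forward direction fails; the converse holds.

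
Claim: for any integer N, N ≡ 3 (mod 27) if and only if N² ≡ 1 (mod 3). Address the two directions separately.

(→) This fails: take N = 3. Then 3 ≡ 3 (mod 27), but 3² = 9 ≡ 0 (mod 3), not 1.

(←) This fails: take N = 1. Then 1² = 1 ≡ 1 (mod 3), yet 1 ≡ 1 (mod 27), not 3.

(⇒) fails and (⇐) fails.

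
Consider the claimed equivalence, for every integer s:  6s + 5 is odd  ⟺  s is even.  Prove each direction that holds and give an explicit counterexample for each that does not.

(⟹) This fails: take s = 3. Then 6s + 5 = 23, which is odd, yet s = 3 is odd, not even.

(⟸) Suppose s is even. Since 6 is even, 6s is even for every s, so 6s + 5 has the same parity as 5, which is odd. Hence 6s + 5 is odd.

(⇒) fails; (⇐) holds.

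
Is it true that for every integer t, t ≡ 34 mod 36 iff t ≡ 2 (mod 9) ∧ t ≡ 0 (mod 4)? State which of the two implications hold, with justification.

(⟹) This fails: t = 34 gives 34 ≡ 34 (mod 36) but 34 ≡ 7 (mod 9), so the conjunction on the right does not hold.

(⟸) This fails: t = 20 satisfies both congruences on the right (20 ≡ 2 mod 9 and 20 ≡ 0 mod 4) yet 20 ≡ 20 (mod 36), not 34.

Both directions fail.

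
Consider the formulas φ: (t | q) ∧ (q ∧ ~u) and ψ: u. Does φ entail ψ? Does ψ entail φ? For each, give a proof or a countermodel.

Neither direction holds.

(⇒) This fails. Under t = F, u = F, q = T, the left side is true but the right side is false.

(⇐) This fails. Under t = F, u = T, q = F, the left side is false but the right side is true.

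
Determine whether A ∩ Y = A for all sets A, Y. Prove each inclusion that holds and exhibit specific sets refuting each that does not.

(⊇) This inclusion fails. Take A = {1}, Y = ∅; then 1 ∈ A but 1 ∉ A ∩ Y.

(⊆) Let x ∈ A ∩ Y. Then x ∈ A ∩ Y, from which x ∈ A.

(⊆) holds; (⊇) fails.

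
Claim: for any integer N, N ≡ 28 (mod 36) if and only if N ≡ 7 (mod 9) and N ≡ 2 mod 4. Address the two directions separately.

Both directions fail.

(→) This fails: N = 28 gives 28 ≡ 28 (mod 36) but 28 ≡ 1 (mod 9), so the conjunction on the right does not hold.

(←) This fails: N = 34 satisfies both congruences on the right (34 ≡ 7 mod 9 and 34 ≡ 2 mod 4) yet 34 ≡ 34 (mod 36), not 28.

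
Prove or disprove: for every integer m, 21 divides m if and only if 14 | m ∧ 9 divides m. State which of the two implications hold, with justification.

(→) This fails: take m = 21. Certainly 21 ∣ 21, but 14 ∤ 21.

(←) Suppose 14 ∣ m and 9 ∣ m. Any common multiple of 14 and 9 is a multiple of their lcm; here gcd(14, 9) = 1, so lcm(14, 9) = 14·9 = 126, so 126 ∣ m. Since 21 ∣ 126, it follows that 21 ∣ m.

Only the reverse direction holds.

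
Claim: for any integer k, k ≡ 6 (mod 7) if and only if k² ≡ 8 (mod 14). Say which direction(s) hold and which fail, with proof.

Both directions fail.

(⇒) This fails: take k = 13. Then 13 ≡ 6 (mod 7), but 13² = 169 ≡ 1 (mod 14), not 8.

(⇐) This fails: take k = 8. Then 8² = 64 ≡ 8 (mod 14), yet 8 ≡ 1 (mod 7), not 6.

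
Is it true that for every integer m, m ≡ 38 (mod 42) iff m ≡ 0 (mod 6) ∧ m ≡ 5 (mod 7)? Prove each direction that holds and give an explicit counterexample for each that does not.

Both directions fail.

(⟹) This fails: m = 38 gives 38 ≡ 38 (mod 42) but 38 ≡ 2 (mod 6), so the conjunction on the right does not hold.

(⟸) This fails: m = 12 satisfies both congruences on the right (12 ≡ 0 mod 6 and 12 ≡ 5 mod 7) yet 12 ≡ 12 (mod 42), not 38.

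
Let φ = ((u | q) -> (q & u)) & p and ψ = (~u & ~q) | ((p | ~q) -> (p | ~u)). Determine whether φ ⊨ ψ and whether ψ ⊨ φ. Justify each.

The forward direction holds; the converse fails.

(⟹) Assume the antecedent. If p is true, the consequent reduces to true regardless of the other variables. If p is false, the antecedent cannot hold. Either way the consequent holds.

(⟸) This fails. Under p = F, u = F, q = F, the left side is false but the right side is true.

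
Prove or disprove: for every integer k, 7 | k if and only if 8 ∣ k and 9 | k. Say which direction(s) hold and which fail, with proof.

Neither direction holds.

(⟹) This fails: take k = 7. Certainly 7 ∣ 7, but 8 ∤ 7.

(⟸) This fails: take k = 72. Both 8 ∣ 72 and 9 ∣ 72, yet 72 is not a multiple of 7 (since 72 = 10·7 + 2), so 7 ∤ 72.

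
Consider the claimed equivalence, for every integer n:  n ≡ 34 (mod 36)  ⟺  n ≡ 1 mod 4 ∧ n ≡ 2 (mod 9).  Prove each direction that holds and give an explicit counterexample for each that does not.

(⇒) fails and (⇐) fails.

Forward direction. This fails: n = 34 gives 34 ≡ 34 (mod 36) but 34 ≡ 2 (mod 4), so the conjunction on the right does not hold.

Converse. This fails: n = 29 satisfies both congruences on the right (29 ≡ 1 mod 4 and 29 ≡ 2 mod 9) yet 29 ≡ 29 (mod 36), not 34.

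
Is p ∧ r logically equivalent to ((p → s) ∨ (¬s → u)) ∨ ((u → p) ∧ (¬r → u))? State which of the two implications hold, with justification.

(⇒) holds; (⇐) fails.

Converse. This fails. Under u = F, p = F, s = F, r = F, the left side is false but the right side is true.

Forward direction. Assume the antecedent. If u is true, the consequent reduces to true regardless of the other variables. If u is false, the antecedent forces (u = F, p = T, s = F, r = T) or (u = F, p = T, s = T, r = T), and the consequent holds there. Either way the consequent holds.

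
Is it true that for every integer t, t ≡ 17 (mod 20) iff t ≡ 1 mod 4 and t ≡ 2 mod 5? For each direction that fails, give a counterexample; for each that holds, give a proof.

Both implications hold.

[⇒] Suppose t ≡ 17 (mod 20); write t = 20j + 17. Since 4 ∣ 20, reducing mod 4 gives t ≡ 17 ≡ 1 (mod 4); since 5 ∣ 20, reducing mod 5 gives t ≡ 17 ≡ 2 (mod 5).

[⇐] Conversely, if t ≡ 1 (mod 4) and t ≡ 2 (mod 5), then by the Chinese remainder theorem t ≡ 17 (mod 20). This is exactly t ≡ 17 (mod 20).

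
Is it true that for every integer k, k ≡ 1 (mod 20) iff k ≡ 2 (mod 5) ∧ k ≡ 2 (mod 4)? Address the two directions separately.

(→) This fails: k = 1 gives 1 ≡ 1 (mod 20) but 1 ≡ 1 (mod 5), so the conjunction on the right does not hold.

(←) This fails: k = 2 satisfies both congruences on the right (2 ≡ 2 mod 5 and 2 ≡ 2 mod 4) yet 2 ≡ 2 (mod 20), not 1.

Both directions fail.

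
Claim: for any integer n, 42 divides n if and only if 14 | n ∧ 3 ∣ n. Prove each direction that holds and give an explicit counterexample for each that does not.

[⇐] Suppose 14 ∣ n and 3 ∣ n. Any common multiple of 14 and 3 is a multiple of their lcm; here gcd(14, 3) = 1, so lcm(14, 3) = 14·3 = 42, so 42 ∣ n.

[⇒] If 42 ∣ n, write n = 42q. Since 42 = 3·14, n = 14·(3q), so 14 ∣ n; and since 42 = 14·3, n = 3·(14q), so 3 ∣ n.

Both implications hold.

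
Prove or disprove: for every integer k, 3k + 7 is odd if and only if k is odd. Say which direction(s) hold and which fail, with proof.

Neither direction holds.

(⟹) This fails: k = 6 gives 3k + 7 = 25, which is odd, but 6 is even, not odd.

(⟸) This also fails: k = 5 is odd, but 3k + 7 = 22 is even, not odd.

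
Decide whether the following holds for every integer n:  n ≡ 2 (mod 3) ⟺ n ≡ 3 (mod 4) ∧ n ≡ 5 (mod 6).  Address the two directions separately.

(⟹) This fails: n = 8 gives 8 ≡ 2 (mod 3) but 8 ≡ 0 (mod 4), so the conjunction on the right does not hold.

(⟸) Conversely, if n ≡ 3 (mod 4) and n ≡ 5 (mod 6), then by the Chinese remainder theorem n ≡ 11 (mod 12). Since 11 ≡ 2 (mod 3) and 3 ∣ 12, we get n ≡ 2 (mod 3).

Only the reverse direction holds.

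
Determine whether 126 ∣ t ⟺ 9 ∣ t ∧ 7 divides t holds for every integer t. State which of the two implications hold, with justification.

The forward direction holds; the converse fails.

(←) This fails: take t = 63. Both 9 ∣ 63 and 7 ∣ 63, yet 63 is not a multiple of 126 (since 63 = 0·126 + 63), so 126 ∤ 63.

(→) If 126 ∣ t, write t = 126q. Since 126 = 14·9, t = 9·(14q), so 9 ∣ t; and since 126 = 18·7, t = 7·(18q), so 7 ∣ t.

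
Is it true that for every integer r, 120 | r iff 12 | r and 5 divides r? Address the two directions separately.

Forward direction. If 120 ∣ r, write r = 120q. Since 120 = 10·12, r = 12·(10q), so 12 ∣ r; and since 120 = 24·5, r = 5·(24q), so 5 ∣ r.

Converse. This fails: take r = 60. Both 12 ∣ 60 and 5 ∣ 60, yet 60 is not a multiple of 120 (since 60 = 0·120 + 60), so 120 ∤ 60.

Only the forward direction holds.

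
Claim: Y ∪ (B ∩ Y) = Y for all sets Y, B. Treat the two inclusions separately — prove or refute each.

Both inclusions hold.

(⊆) Let x ∈ Y ∪ (B ∩ Y). Then either x ∈ Y and x ∉ B; or x ∈ Y ∩ B. In each case x ∈ Y, so Y ∪ (B ∩ Y) ⊆ Y.

(⊇) Let x ∈ Y. Then either x ∈ Y and x ∉ B; or x ∈ Y ∩ B. In each case x ∈ Y ∪ (B ∩ Y), so Y ⊆ Y ∪ (B ∩ Y).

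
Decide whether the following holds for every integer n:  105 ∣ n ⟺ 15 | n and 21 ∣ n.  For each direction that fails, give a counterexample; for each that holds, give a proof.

Forward direction. If 105 ∣ n, write n = 105q. Since 105 = 7·15, n = 15·(7q), so 15 ∣ n; and since 105 = 5·21, n = 21·(5q), so 21 ∣ n.

Converse. Suppose 15 ∣ n and 21 ∣ n. Any common multiple of 15 and 21 is a multiple of their lcm; here lcm(15, 21) = 15·21/gcd(15, 21) = 315/3 = 105, so 105 ∣ n.

Both implications hold.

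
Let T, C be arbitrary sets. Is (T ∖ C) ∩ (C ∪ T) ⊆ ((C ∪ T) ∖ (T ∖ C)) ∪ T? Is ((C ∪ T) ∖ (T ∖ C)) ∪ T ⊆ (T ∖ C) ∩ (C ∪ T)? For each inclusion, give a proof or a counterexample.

(⊆) holds; (⊇) fails.

Forward inclusion. Let x ∈ (T ∖ C) ∩ (C ∪ T). Then x ∈ T and x ∉ C, from which x ∈ ((C ∪ T) ∖ (T ∖ C)) ∪ T.

Reverse inclusion. This inclusion fails. Take T = ∅, C = {1}; then 1 ∈ ((C ∪ T) ∖ (T ∖ C)) ∪ T but 1 ∉ (T ∖ C) ∩ (C ∪ T).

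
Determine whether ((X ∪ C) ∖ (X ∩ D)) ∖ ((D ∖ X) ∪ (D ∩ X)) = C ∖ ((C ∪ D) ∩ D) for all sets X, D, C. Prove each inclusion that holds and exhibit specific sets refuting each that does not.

(⟹) This inclusion fails. Take X = {1}, D = ∅, C = ∅; then 1 ∈ ((X ∪ C) ∖ (X ∩ D)) ∖ ((D ∖ X) ∪ (D ∩ X)) but 1 ∉ C ∖ ((C ∪ D) ∩ D).

(⟸) Let x ∈ C ∖ ((C ∪ D) ∩ D). Then either x ∈ C and x ∉ X, D; or x ∈ X ∩ C and x ∉ D. In each case x ∈ ((X ∪ C) ∖ (X ∩ D)) ∖ ((D ∖ X) ∪ (D ∩ X)), so C ∖ ((C ∪ D) ∩ D) ⊆ ((X ∪ C) ∖ (X ∩ D)) ∖ ((D ∖ X) ∪ (D ∩ X)).

(⊆) fails; (⊇) holds.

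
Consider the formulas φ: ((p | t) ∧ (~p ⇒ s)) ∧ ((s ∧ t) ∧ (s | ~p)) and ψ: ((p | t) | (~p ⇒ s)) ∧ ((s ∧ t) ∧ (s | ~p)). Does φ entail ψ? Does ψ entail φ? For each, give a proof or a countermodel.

Equivalent; both directions hold.

(⇒) Assume the antecedent. If t is true, the antecedent forces (t = T, p = F, s = T) or (t = T, p = T, s = T), and the consequent holds there. If t is false, the antecedent cannot hold. Either way the consequent holds.

(⇐) Assume the antecedent. If t is true, the antecedent forces (t = T, p = F, s = T) or (t = T, p = T, s = T), and the consequent holds there. If t is false, the antecedent cannot hold. Either way the consequent holds.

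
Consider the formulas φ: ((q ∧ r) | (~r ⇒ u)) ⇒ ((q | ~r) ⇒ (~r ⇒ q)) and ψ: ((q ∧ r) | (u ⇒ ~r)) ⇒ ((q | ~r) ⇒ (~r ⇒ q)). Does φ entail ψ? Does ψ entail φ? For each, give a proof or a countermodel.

(⟸) Assume the antecedent. If q is true, the consequent reduces to true regardless of the other variables. If q is false, the antecedent forces (u = F, q = F, r = T) or (u = T, q = F, r = T), and the consequent holds there. Either way the consequent holds.

(⟹) This fails. Under u = F, q = F, r = F, the left side is true but the right side is false.

(⇒) fails; (⇐) holds.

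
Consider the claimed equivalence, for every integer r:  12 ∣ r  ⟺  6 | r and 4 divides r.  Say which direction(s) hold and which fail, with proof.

Both implications hold.

[⇒] If 12 ∣ r, write r = 12q. Since 12 = 2·6, r = 6·(2q), so 6 ∣ r; and since 12 = 3·4, r = 4·(3q), so 4 ∣ r.

[⇐] Suppose 6 ∣ r and 4 ∣ r. Any common multiple of 6 and 4 is a multiple of their lcm; here lcm(6, 4) = 6·4/gcd(6, 4) = 24/2 = 12, so 12 ∣ r.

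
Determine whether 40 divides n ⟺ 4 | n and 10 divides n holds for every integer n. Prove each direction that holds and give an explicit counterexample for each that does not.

Not equivalent: only (⇒) holds.

(⟹) If 40 ∣ n, write n = 40q. Since 40 = 10·4, n = 4·(10q), so 4 ∣ n; and since 40 = 4·10, n = 10·(4q), so 10 ∣ n.

(⟸) This fails: take n = 20. Both 4 ∣ 20 and 10 ∣ 20, yet 20 is not a multiple of 40 (since 20 = 0·40 + 20), so 40 ∤ 20.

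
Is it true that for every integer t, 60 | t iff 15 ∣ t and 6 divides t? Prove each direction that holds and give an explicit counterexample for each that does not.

[⇒] If 60 ∣ t, write t = 60q. Since 60 = 4·15, t = 15·(4q), so 15 ∣ t; and since 60 = 10·6, t = 6·(10q), so 6 ∣ t.

[⇐] This fails: take t = 30. Both 15 ∣ 30 and 6 ∣ 30, yet 30 is not a multiple of 60 (since 30 = 0·60 + 30), so 60 ∤ 30.

Only the forward direction holds.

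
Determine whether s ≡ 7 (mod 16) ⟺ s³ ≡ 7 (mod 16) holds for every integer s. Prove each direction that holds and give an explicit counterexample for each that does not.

(⇐) Suppose s³ ≡ 7 (mod 16). The only residue r in {0, …, 15} with r³ ≡ 7 (mod 16) is r = 7, so s ≡ 7 (mod 16).

(⇒) Suppose s ≡ 7 (mod 16). Write s = 16j + 7. Then (16j + 7)³ = 4096j³ + 5376j² + 2352j + 343 = 16(256j³ + 336j² + 147j + 21) + 7, so s³ ≡ 7 (mod 16).

Both directions hold; the statement is true.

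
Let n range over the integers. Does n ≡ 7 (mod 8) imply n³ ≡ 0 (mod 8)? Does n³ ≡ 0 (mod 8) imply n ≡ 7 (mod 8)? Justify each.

(⇒) fails and (⇐) fails.

(⇒) This fails: take n = 7. Then 7 ≡ 7 (mod 8), but 7³ = 343 ≡ 7 (mod 8), not 0.

(⇐) This fails: take n = 0. Then 0³ = 0 ≡ 0 (mod 8), yet 0 ≡ 0 (mod 8), not 7.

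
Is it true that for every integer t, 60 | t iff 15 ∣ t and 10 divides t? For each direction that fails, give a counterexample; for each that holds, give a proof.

Forward direction. If 60 ∣ t, write t = 60q. Since 60 = 4·15, t = 15·(4q), so 15 ∣ t; and since 60 = 6·10, t = 10·(6q), so 10 ∣ t.

Converse. This fails: take t = 30. Both 15 ∣ 30 and 10 ∣ 30, yet 30 is not a multiple of 60 (since 30 = 0·60 + 30), so 60 ∤ 30.

Not equivalent: only (⇒) holds.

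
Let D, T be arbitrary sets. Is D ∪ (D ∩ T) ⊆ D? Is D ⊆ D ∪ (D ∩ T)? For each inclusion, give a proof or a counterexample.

(⊇) Let x ∈ D. Then either x ∈ D and x ∉ T; or x ∈ D ∩ T. In each case x ∈ D ∪ (D ∩ T), so D ⊆ D ∪ (D ∩ T).

(⊆) Let x ∈ D ∪ (D ∩ T). Then either x ∈ D and x ∉ T; or x ∈ D ∩ T. In each case x ∈ D, so D ∪ (D ∩ T) ⊆ D.

Both inclusions hold.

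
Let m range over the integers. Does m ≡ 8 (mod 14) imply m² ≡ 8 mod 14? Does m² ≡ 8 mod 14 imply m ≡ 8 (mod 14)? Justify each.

Forward direction. Suppose m ≡ 8 (mod 14). Write m = 14j + 8. Then (14j + 8)² = 196j² + 224j + 64 = 14(14j² + 16j + 4) + 8, so m² ≡ 8 (mod 14).

Converse. This fails: take m = 6. Then 6² = 36 ≡ 8 (mod 14), yet 6 ≡ 6 (mod 14), not 8.

Only the forward implication holds.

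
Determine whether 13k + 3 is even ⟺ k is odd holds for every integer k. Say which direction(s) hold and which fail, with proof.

(→) Suppose 13k + 3 is even. Since 13 is odd, 13k and k have the same parity, so 13k + 3 ≡ k + 3 (mod 2). As 3 is odd, 13k + 3 is even exactly when k is odd. Thus k is odd.

(←) Conversely, suppose k is odd; write k = 2j + 1. Then 13k + 3 = 13·(2j + 1) + 3 = 2·13j + 16, which is even.

Both directions hold.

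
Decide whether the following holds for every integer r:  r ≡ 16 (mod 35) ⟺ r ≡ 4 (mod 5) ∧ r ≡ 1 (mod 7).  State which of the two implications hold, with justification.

Forward direction. This fails: r = 16 gives 16 ≡ 16 (mod 35) but 16 ≡ 1 (mod 5), so the conjunction on the right does not hold.

Converse. This fails: r = 29 satisfies both congruences on the right (29 ≡ 4 mod 5 and 29 ≡ 1 mod 7) yet 29 ≡ 29 (mod 35), not 16.

(⇒) fails and (⇐) fails.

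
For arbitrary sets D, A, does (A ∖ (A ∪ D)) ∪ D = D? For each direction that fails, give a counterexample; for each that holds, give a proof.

Both inclusions hold; the sets are equal.

Forward inclusion. Let x ∈ (A ∖ (A ∪ D)) ∪ D. Then either x ∈ D and x ∉ A; or x ∈ D ∩ A. In each case x ∈ D, so (A ∖ (A ∪ D)) ∪ D ⊆ D.

Reverse inclusion. Let x ∈ D. Then either x ∈ D and x ∉ A; or x ∈ D ∩ A. In each case x ∈ (A ∖ (A ∪ D)) ∪ D, so D ⊆ (A ∖ (A ∪ D)) ∪ D.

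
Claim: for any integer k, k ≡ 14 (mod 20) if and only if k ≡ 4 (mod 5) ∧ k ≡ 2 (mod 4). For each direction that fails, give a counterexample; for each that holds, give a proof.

(⟸) If k ≡ 4 (mod 5) and k ≡ 2 (mod 4), then by the Chinese remainder theorem k ≡ 14 (mod 20). This is exactly k ≡ 14 (mod 20).

(⟹) Suppose k ≡ 14 (mod 20); write k = 20j + 14. Since 5 ∣ 20, reducing mod 5 gives k ≡ 14 ≡ 4 (mod 5); since 4 ∣ 20, reducing mod 4 gives k ≡ 14 ≡ 2 (mod 4).

Equivalent; both directions hold.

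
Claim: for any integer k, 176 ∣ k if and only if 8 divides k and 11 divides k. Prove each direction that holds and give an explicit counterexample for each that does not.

[⇐] This fails: take k = 88. Both 8 ∣ 88 and 11 ∣ 88, yet 88 is not a multiple of 176 (since 88 = 0·176 + 88), so 176 ∤ 88.

[⇒] If 176 ∣ k, write k = 176q. Since 176 = 22·8, k = 8·(22q), so 8 ∣ k; and since 176 = 16·11, k = 11·(16q), so 11 ∣ k.

Only the forward direction holds.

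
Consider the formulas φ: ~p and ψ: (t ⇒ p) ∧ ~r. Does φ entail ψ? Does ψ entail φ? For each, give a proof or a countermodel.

(⟹) This fails. Under t = T, r = F, p = F, the left side is true but the right side is false.

(⟸) This fails. Under t = F, r = F, p = T, the left side is false but the right side is true.

Neither implication holds.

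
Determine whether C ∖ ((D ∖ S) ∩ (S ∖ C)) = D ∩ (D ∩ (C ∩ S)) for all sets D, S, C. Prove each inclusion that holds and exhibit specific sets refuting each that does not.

(⊆) fails; (⊇) holds.

Reverse inclusion. Let x ∈ D ∩ (D ∩ (C ∩ S)). Then x ∈ D ∩ S ∩ C, from which x ∈ C ∖ ((D ∖ S) ∩ (S ∖ C)).

Forward inclusion. This inclusion fails. Take D = ∅, S = ∅, C = {1}; then 1 ∈ C ∖ ((D ∖ S) ∩ (S ∖ C)) but 1 ∉ D ∩ (D ∩ (C ∩ S)).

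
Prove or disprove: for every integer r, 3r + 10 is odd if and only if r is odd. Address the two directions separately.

(←) Suppose r is odd; write r = 2j + 1. Then 3r + 10 = 3·(2j + 1) + 10 = 2·3j + 13, which is odd.

(→) Suppose 3r + 10 is odd. Since 3 is odd, 3r and r have the same parity, so 3r + 10 ≡ r + 10 (mod 2). As 10 is even, 3r + 10 is odd exactly when r is odd. Thus r is odd.

Both implications hold.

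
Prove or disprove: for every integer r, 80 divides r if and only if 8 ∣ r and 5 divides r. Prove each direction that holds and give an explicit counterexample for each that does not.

(⇒) If 80 ∣ r, write r = 80q. Since 80 = 10·8, r = 8·(10q), so 8 ∣ r; and since 80 = 16·5, r = 5·(16q), so 5 ∣ r.

(⇐) This fails: take r = 40. Both 8 ∣ 40 and 5 ∣ 40, yet 40 is not a multiple of 80 (since 40 = 0·80 + 40), so 80 ∤ 40.

Only the forward direction holds.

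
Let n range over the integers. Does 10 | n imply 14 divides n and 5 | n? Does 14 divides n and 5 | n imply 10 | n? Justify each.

The forward direction fails; the converse holds.

(⇐) Suppose 14 ∣ n and 5 ∣ n. Any common multiple of 14 and 5 is a multiple of their lcm; here gcd(14, 5) = 1, so lcm(14, 5) = 14·5 = 70, so 70 ∣ n. Since 10 ∣ 70, it follows that 10 ∣ n.

(⇒) This fails: take n = 10. Certainly 10 ∣ 10, but 14 ∤ 10.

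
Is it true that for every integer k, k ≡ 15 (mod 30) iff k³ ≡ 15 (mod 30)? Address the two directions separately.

Forward direction. Suppose k ≡ 15 (mod 30). Write k = 30j + 15. Then (30j + 15)³ = 27000j³ + 40500j² + 20250j + 3375 = 30(900j³ + 1350j² + 675j + 112) + 15, so k³ ≡ 15 (mod 30).

Converse. Suppose k³ ≡ 15 (mod 30). The only residue r in {0, …, 29} with r³ ≡ 15 (mod 30) is r = 15, so k ≡ 15 (mod 30).

Both implications hold.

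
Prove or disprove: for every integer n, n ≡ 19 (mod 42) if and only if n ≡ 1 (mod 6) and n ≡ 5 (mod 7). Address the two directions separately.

(→) Suppose n ≡ 19 (mod 42); write n = 42j + 19. Since 6 ∣ 42, reducing mod 6 gives n ≡ 19 ≡ 1 (mod 6); since 7 ∣ 42, reducing mod 7 gives n ≡ 19 ≡ 5 (mod 7).

(←) Conversely, if n ≡ 1 (mod 6) and n ≡ 5 (mod 7), then by the Chinese remainder theorem n ≡ 19 (mod 42). This is exactly n ≡ 19 (mod 42).

Both directions hold.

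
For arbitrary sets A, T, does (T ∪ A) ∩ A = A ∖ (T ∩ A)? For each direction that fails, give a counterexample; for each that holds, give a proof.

(⊇) Let x ∈ A ∖ (T ∩ A). Then x ∈ A and x ∉ T, from which x ∈ (T ∪ A) ∩ A.

(⊆) This inclusion fails. Take A = {1}, T = {1}; then 1 ∈ (T ∪ A) ∩ A but 1 ∉ A ∖ (T ∩ A).

(⊆) fails; (⊇) holds.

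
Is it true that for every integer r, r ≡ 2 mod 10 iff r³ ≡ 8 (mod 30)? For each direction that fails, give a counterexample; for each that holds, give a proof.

[⇐] The residues r modulo 30 with r³ ≡ 8 (mod 30) are exactly {2}, and each is ≡ 2 (mod 10).

[⇒] This fails: take r = 12. Then 12 ≡ 2 (mod 10), but 12³ = 1728 ≡ 18 (mod 30), not 8.

The forward direction fails; the converse holds.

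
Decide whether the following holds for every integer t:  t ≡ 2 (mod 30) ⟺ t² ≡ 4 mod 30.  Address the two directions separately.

The forward direction holds; the converse fails.

(⇒) Suppose t ≡ 2 (mod 30). Write t = 30j + 2. Then (30j + 2)² = 900j² + 120j + 4 = 30(30j² + 4j) + 4, so t² ≡ 4 (mod 30).

(⇐) This fails: take t = 8. Then 8² = 64 ≡ 4 (mod 30), yet 8 ≡ 8 (mod 30), not 2.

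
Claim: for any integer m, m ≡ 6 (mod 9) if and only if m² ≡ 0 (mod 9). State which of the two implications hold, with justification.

Forward direction. Suppose m ≡ 6 (mod 9). Write m = 9j + 6. Then (9j + 6)² = 81j² + 108j + 36 = 9(9j² + 12j + 4) + 0, so m² ≡ 0 (mod 9).

Converse. This fails: take m = 0. Then 0² = 0 ≡ 0 (mod 9), yet 0 ≡ 0 (mod 9), not 6.

Only the forward direction holds.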